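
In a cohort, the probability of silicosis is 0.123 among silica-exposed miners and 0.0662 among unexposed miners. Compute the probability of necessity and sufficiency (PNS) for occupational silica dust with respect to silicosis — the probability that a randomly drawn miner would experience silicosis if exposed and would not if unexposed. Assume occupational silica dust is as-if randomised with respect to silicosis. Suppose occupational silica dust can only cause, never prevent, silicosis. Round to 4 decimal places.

PNS ≈ 0.0568

Let p₁ = 0.123, p₀ = 0.0662.
Under exogeneity and monotonicity, PNS = p₁ − p₀.
PNS = 0.123 − 0.0662 = 0.0568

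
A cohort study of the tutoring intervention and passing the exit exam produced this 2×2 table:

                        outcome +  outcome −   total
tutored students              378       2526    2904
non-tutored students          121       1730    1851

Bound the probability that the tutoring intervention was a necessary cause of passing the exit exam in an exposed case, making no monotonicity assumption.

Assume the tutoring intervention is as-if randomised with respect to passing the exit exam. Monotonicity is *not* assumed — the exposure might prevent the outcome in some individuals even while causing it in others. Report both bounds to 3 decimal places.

0.498 ≤ PN ≤ 1.000

p₁ = P(outcome | exposed) = 378/2904 = 0.13017
p₀ = P(outcome | unexposed) = 121/1851 = 0.06537
Under exogeneity alone the bounds on PN are max{0,(p₁−p₀)/p₁} ≤ PN ≤ min{1,(1−p₀)/p₁}.
  lower = (p₁ − p₀)/p₁ = 0.064795 / 0.13017 ≈ 0.4978
  upper = min{1, (1 − p₀)/p₁} = 0.93463 / 0.13017 ≈ 7.1803 → capped at 1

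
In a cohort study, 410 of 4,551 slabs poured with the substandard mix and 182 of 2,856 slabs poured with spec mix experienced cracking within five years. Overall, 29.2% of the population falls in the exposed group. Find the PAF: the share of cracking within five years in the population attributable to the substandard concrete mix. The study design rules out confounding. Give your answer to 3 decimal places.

p₁ = P(outcome | exposed) = 410/4551 = 0.09009
p₀ = P(outcome | unexposed) = 182/2856 = 0.063725
Overall risk P(Y=1) = π·p₁ + (1−π)·p₀ = 0.292×0.09009 + 0.708×0.063725 = 0.071424.
Under exogeneity, PAF = [P(Y=1) − p₀] / P(Y=1).
PAF = (0.071424 − 0.063725) / 0.071424 ≈ 0.1078

PAF ≈ 0.108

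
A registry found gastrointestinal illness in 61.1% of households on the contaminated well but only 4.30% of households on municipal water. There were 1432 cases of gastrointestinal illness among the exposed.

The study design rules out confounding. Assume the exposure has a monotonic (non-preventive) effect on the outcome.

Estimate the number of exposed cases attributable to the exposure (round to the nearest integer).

about 1331 cases

p₁ = 0.611, p₀ = 0.043.
PN = (p₁ − p₀)/p₁ = (0.611 − 0.043) / 0.611 ≈ 0.92962.
Attributable cases ≈ PN × (exposed cases) = 0.92962 × 1432 ≈ 1331.22.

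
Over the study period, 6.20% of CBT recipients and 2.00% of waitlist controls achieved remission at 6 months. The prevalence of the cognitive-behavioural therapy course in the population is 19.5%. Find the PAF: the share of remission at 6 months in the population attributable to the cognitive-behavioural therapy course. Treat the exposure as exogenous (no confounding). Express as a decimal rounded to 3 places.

p₁ = 0.062, p₀ = 0.02.
Overall risk P(Y=1) = π·p₁ + (1−π)·p₀ = 0.195×0.062 + 0.805×0.02 = 0.02819.
Under exogeneity, PAF = [P(Y=1) − p₀] / P(Y=1).
PAF = (0.02819 − 0.02) / 0.02819 ≈ 0.2905

PAF ≈ 0.291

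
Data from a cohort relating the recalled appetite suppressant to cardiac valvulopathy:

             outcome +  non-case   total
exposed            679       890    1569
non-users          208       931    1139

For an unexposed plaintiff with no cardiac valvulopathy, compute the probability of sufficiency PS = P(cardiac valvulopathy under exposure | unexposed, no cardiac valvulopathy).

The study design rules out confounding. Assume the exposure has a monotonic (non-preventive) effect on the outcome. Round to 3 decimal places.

p₁ = P(outcome | exposed) = 679/1569 = 0.43276
p₀ = P(outcome | unexposed) = 208/1139 = 0.18262
Under exogeneity and monotonicity, PS = (p₁ − p₀)/(1 − p₀).
PS = (0.43276 − 0.18262) / 0.81738 ≈ 0.3060

PS ≈ 0.306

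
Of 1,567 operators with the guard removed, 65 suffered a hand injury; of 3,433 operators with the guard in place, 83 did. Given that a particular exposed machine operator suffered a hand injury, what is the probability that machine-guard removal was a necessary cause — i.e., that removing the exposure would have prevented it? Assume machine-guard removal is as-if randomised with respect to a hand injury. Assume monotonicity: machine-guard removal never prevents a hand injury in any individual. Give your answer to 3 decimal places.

p₁ = P(outcome | exposed) = 65/1567 = 0.041481
p₀ = P(outcome | unexposed) = 83/3433 = 0.024177
Under exogeneity and monotonicity, PN = (p₁ − p₀) / p₁.
PN = (0.041481 − 0.024177) / 0.041481 = 0.017303 / 0.041481 ≈ 0.4171

PN ≈ 0.417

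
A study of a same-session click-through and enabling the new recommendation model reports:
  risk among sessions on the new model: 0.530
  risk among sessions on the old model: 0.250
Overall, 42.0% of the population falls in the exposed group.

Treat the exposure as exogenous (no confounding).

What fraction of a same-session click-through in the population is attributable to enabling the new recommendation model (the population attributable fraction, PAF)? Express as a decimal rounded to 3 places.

PAF ≈ 0.320

Let p₁ = 0.53, p₀ = 0.25.
Overall risk P(Y=1) = π·p₁ + (1−π)·p₀ = 0.42×0.53 + 0.58×0.25 = 0.3676.
Under exogeneity, PAF = [P(Y=1) − p₀] / P(Y=1).
PAF = (0.3676 − 0.25) / 0.3676 ≈ 0.3199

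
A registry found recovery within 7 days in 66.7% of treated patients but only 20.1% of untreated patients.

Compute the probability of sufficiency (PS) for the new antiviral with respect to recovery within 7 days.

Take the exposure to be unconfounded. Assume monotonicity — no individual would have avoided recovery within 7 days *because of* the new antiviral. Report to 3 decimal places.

p₁ = 0.667, p₀ = 0.201.
Under exogeneity and monotonicity, PS = (p₁ − p₀) / (1 − p₀).
PS = (0.667 − 0.201) / (1 − 0.201) = 0.466 / 0.799 ≈ 0.5832

PS ≈ 0.583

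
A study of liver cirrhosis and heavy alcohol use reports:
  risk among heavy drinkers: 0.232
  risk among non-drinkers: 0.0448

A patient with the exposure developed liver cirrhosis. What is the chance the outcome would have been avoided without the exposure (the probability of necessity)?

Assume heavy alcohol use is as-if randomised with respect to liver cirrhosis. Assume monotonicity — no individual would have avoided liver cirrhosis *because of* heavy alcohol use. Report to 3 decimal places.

PN ≈ 0.807

Let p₁ = 0.232, p₀ = 0.0448.
Under exogeneity and monotonicity, PN = (p₁ − p₀) / p₁.
PN = (0.232 − 0.0448) / 0.232 = 0.1872 / 0.232 ≈ 0.8069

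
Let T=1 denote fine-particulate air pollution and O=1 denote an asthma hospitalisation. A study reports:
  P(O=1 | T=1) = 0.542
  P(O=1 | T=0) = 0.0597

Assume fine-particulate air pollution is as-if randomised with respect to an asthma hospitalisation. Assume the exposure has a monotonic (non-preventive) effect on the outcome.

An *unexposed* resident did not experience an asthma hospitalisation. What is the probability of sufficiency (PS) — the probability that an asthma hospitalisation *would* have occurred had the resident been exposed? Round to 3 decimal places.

Let p₁ = 0.542, p₀ = 0.0597.
Under exogeneity and monotonicity, PS = (p₁ − p₀) / (1 − p₀).
PS = (0.542 − 0.0597) / (1 − 0.0597) = 0.4823 / 0.9403 ≈ 0.5129

PS ≈ 0.513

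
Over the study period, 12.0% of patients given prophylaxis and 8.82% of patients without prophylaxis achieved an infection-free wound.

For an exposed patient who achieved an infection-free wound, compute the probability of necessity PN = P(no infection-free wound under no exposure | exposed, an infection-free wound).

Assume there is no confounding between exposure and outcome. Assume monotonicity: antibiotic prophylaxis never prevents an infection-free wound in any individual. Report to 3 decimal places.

p₁ = 0.12, p₀ = 0.0882.
Under exogeneity and monotonicity, PN = (p₁ − p₀) / p₁.
PN = (0.12 − 0.0882) / 0.12 = 0.0318 / 0.12 ≈ 0.2650

PN ≈ 0.265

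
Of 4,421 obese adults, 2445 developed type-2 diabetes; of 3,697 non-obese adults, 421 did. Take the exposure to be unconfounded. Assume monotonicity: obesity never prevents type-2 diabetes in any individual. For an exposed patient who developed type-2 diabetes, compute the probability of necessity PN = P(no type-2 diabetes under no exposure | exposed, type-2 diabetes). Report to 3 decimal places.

PN ≈ 0.794

p₁ = P(outcome | exposed) = 2445/4421 = 0.55304
p₀ = P(outcome | unexposed) = 421/3697 = 0.11388
Under exogeneity and monotonicity, PN = (p₁ − p₀) / p₁.
PN = (0.55304 − 0.11388) / 0.55304 = 0.43917 / 0.55304 ≈ 0.7941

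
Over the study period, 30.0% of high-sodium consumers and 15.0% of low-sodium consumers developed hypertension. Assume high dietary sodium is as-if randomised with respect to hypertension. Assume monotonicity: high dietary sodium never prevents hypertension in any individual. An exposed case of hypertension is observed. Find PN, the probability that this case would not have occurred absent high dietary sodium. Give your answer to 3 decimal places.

PN ≈ 0.500

p₁ = 0.3, p₀ = 0.15.
Under exogeneity and monotonicity, PN = (p₁ − p₀) / p₁.
PN = (0.3 − 0.15) / 0.3 = 0.15 / 0.3 ≈ 0.5000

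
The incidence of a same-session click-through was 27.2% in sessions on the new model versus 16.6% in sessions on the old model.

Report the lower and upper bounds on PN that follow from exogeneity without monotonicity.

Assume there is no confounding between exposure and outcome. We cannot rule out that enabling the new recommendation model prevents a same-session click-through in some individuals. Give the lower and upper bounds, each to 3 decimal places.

p₁ = 0.272, p₀ = 0.166.
Under exogeneity alone the bounds on PN are max{0,(p₁−p₀)/p₁} ≤ PN ≤ min{1,(1−p₀)/p₁}.
  lower = (p₁ − p₀)/p₁ = 0.106 / 0.272 ≈ 0.3897
  upper = min{1, (1 − p₀)/p₁} = 0.834 / 0.272 ≈ 3.0662 → capped at 1

0.390 ≤ PN ≤ 1.000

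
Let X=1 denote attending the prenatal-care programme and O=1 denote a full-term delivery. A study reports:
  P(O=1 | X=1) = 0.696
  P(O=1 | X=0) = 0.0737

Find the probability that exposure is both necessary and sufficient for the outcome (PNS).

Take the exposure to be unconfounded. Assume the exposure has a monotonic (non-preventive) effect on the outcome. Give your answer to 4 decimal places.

Let p₁ = 0.696, p₀ = 0.0737.
Under exogeneity and monotonicity, PNS = p₁ − p₀.
PNS = 0.696 − 0.0737 = 0.6223

PNS ≈ 0.6223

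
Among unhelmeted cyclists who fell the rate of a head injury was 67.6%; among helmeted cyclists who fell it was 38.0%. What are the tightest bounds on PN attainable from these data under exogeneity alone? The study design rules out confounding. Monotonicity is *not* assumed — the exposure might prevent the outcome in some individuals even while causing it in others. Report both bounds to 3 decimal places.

0.438 ≤ PN ≤ 0.917

p₁ = 0.676, p₀ = 0.38.
Under exogeneity alone the bounds on PN are max{0,(p₁−p₀)/p₁} ≤ PN ≤ min{1,(1−p₀)/p₁}.
  lower = (p₁ − p₀)/p₁ = 0.296 / 0.676 ≈ 0.4379
  upper = min{1, (1 − p₀)/p₁} = 0.62 / 0.676 ≈ 0.9172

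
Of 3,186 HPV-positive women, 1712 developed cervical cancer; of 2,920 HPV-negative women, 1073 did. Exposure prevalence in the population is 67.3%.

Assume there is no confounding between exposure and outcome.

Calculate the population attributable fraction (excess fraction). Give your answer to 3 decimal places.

p₁ = P(outcome | exposed) = 1712/3186 = 0.53735
p₀ = P(outcome | unexposed) = 1073/2920 = 0.36747
Overall risk P(Y=1) = π·p₁ + (1−π)·p₀ = 0.673×0.53735 + 0.327×0.36747 = 0.4818.
Under exogeneity, PAF = [P(Y=1) − p₀] / P(Y=1).
PAF = (0.4818 − 0.36747) / 0.4818 ≈ 0.2373

PAF ≈ 0.237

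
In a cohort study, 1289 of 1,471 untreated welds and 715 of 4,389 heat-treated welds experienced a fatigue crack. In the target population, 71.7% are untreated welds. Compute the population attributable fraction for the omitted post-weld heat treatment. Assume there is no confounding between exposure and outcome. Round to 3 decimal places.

PAF ≈ 0.758

p₁ = P(outcome | exposed) = 1289/1471 = 0.87627
p₀ = P(outcome | unexposed) = 715/4389 = 0.16291
Overall risk P(Y=1) = π·p₁ + (1−π)·p₀ = 0.717×0.87627 + 0.283×0.16291 = 0.67439.
Under exogeneity, PAF = [P(Y=1) − p₀] / P(Y=1).
PAF = (0.67439 − 0.16291) / 0.67439 ≈ 0.7584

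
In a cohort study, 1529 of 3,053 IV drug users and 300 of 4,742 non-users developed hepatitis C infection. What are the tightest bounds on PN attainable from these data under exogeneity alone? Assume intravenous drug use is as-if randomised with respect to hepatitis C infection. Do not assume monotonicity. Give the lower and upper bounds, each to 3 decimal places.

p₁ = P(outcome | exposed) = 1529/3053 = 0.50082
p₀ = P(outcome | unexposed) = 300/4742 = 0.063264
Under exogeneity alone the bounds on PN are max{0,(p₁−p₀)/p₁} ≤ PN ≤ min{1,(1−p₀)/p₁}.
  lower = (p₁ − p₀)/p₁ = 0.43755 / 0.50082 ≈ 0.8737
  upper = min{1, (1 − p₀)/p₁} = 0.93674 / 0.50082 ≈ 1.8704 → capped at 1

0.874 ≤ PN ≤ 1.000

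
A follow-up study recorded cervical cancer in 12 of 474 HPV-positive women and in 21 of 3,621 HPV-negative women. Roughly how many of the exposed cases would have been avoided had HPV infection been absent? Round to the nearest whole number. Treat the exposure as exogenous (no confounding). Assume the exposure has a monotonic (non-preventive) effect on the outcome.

about 9 cases

p₁ = P(outcome | exposed) = 12/474 = 0.025316
p₀ = P(outcome | unexposed) = 21/3621 = 0.0057995
PN = (p₁ − p₀)/p₁ = (0.025316 − 0.0057995) / 0.025316 ≈ 0.77092.
Attributable cases ≈ PN × (exposed cases) = 0.77092 × 12 ≈ 9.25.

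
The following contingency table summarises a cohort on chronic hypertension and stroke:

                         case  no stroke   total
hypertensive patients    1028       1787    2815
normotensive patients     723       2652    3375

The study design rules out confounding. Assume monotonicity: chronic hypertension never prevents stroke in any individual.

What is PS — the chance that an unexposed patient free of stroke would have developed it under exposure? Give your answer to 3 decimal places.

PS ≈ 0.192

p₁ = P(outcome | exposed) = 1028/2815 = 0.36519
p₀ = P(outcome | unexposed) = 723/3375 = 0.21422
Under exogeneity and monotonicity, PS = (p₁ − p₀)/(1 − p₀).
PS = (0.36519 − 0.21422) / 0.78578 ≈ 0.1921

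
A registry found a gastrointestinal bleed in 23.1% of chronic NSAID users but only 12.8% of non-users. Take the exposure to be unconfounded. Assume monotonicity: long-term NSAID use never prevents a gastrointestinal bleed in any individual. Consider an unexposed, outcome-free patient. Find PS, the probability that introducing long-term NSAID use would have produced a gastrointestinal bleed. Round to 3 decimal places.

PS ≈ 0.118

p₁ = 0.231, p₀ = 0.128.
Under exogeneity and monotonicity, PS = (p₁ − p₀) / (1 − p₀).
PS = (0.231 − 0.128) / (1 − 0.128) = 0.103 / 0.872 ≈ 0.1181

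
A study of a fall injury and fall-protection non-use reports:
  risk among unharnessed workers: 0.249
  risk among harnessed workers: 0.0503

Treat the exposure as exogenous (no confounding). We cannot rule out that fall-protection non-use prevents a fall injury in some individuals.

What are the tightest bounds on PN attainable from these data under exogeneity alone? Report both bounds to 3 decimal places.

Let p₁ = 0.249, p₀ = 0.0503.
Under exogeneity alone the bounds on PN are max{0,(p₁−p₀)/p₁} ≤ PN ≤ min{1,(1−p₀)/p₁}.
  lower = (p₁ − p₀)/p₁ = 0.1987 / 0.249 ≈ 0.7980
  upper = min{1, (1 − p₀)/p₁} = 0.9497 / 0.249 ≈ 3.8141 → capped at 1

0.798 ≤ PN ≤ 1.000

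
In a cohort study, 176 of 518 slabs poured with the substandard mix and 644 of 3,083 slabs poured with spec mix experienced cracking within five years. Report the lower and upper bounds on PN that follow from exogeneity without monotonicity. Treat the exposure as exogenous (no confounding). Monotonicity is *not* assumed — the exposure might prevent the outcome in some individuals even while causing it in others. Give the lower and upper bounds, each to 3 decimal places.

p₁ = P(outcome | exposed) = 176/518 = 0.33977
p₀ = P(outcome | unexposed) = 644/3083 = 0.20889
Under exogeneity alone the bounds on PN are max{0,(p₁−p₀)/p₁} ≤ PN ≤ min{1,(1−p₀)/p₁}.
  lower = (p₁ − p₀)/p₁ = 0.13088 / 0.33977 ≈ 0.3852
  upper = min{1, (1 − p₀)/p₁} = 0.79111 / 0.33977 ≈ 2.3284 → capped at 1

0.385 ≤ PN ≤ 1.000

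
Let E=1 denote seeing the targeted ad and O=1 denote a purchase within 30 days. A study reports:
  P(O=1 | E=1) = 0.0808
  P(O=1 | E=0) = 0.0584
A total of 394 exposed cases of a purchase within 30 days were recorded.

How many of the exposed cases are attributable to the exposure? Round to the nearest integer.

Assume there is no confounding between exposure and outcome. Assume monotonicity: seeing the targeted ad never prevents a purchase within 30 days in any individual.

about 109 cases

Let p₁ = 0.0808, p₀ = 0.0584.
PN = (p₁ − p₀)/p₁ = (0.0808 − 0.0584) / 0.0808 ≈ 0.27723.
Attributable cases ≈ PN × (exposed cases) = 0.27723 × 394 ≈ 109.23.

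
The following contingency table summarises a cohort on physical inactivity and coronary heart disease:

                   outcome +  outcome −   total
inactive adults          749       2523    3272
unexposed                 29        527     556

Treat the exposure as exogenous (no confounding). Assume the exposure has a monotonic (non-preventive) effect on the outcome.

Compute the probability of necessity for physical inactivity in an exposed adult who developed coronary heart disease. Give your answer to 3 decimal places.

PN ≈ 0.772

p₁ = P(outcome | exposed) = 749/3272 = 0.22891
p₀ = P(outcome | unexposed) = 29/556 = 0.052158
Under exogeneity and monotonicity, PN = (p₁ − p₀)/p₁.
PN = (0.22891 − 0.052158) / 0.22891 ≈ 0.7721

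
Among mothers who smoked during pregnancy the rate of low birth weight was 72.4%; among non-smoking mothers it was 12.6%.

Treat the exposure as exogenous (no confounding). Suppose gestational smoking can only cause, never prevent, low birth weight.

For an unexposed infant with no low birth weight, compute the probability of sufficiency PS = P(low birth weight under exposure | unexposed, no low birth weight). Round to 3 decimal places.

PS ≈ 0.684

p₁ = 0.724, p₀ = 0.126.
Under exogeneity and monotonicity, PS = (p₁ − p₀) / (1 − p₀).
PS = (0.724 − 0.126) / (1 − 0.126) = 0.598 / 0.874 ≈ 0.6842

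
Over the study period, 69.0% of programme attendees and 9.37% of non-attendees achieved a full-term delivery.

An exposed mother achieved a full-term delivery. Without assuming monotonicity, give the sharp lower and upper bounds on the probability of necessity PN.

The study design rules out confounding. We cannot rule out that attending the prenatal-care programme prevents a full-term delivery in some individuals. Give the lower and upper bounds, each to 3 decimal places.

0.864 ≤ PN ≤ 1.000

p₁ = 0.69, p₀ = 0.0937.
Under exogeneity alone the bounds on PN are max{0,(p₁−p₀)/p₁} ≤ PN ≤ min{1,(1−p₀)/p₁}.
  lower = (p₁ − p₀)/p₁ = 0.5963 / 0.69 ≈ 0.8642
  upper = min{1, (1 − p₀)/p₁} = 0.9063 / 0.69 ≈ 1.3135 → capped at 1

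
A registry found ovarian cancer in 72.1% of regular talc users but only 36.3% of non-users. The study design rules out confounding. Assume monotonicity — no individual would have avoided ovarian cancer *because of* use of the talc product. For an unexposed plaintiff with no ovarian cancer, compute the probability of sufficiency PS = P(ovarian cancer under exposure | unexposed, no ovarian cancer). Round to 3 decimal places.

p₁ = 0.721, p₀ = 0.363.
Under exogeneity and monotonicity, PS = (p₁ − p₀) / (1 − p₀).
PS = (0.721 − 0.363) / (1 − 0.363) = 0.358 / 0.637 ≈ 0.5620

PS ≈ 0.562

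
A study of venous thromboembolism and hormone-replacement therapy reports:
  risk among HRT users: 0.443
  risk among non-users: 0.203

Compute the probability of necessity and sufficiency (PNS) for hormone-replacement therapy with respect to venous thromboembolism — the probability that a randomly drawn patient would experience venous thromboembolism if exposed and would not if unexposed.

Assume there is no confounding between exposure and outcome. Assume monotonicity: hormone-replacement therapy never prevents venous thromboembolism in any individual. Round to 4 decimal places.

Let p₁ = 0.443, p₀ = 0.203.
Under exogeneity and monotonicity, PNS = p₁ − p₀.
PNS = 0.443 − 0.203 = 0.24

PNS ≈ 0.2400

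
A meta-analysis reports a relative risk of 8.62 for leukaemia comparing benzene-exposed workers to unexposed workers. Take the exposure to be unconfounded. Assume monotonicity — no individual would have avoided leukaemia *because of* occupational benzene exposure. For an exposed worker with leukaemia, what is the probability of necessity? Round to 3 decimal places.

PN ≈ 0.884

Under exogeneity and monotonicity, PN = (RR − 1) / RR = 1 − 1/RR.
PN = (8.62 − 1) / 8.62 = 7.62 / 8.62 ≈ 0.8840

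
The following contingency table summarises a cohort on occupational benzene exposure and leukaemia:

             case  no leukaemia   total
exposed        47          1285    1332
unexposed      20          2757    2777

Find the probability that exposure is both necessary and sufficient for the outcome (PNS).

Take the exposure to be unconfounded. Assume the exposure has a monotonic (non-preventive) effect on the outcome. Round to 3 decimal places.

PNS ≈ 0.028

p₁ = P(outcome | exposed) = 47/1332 = 0.035285
p₀ = P(outcome | unexposed) = 20/2777 = 0.007202
Under exogeneity and monotonicity, PNS = p₁ − p₀.
PNS = 0.035285 − 0.007202 = 0.028083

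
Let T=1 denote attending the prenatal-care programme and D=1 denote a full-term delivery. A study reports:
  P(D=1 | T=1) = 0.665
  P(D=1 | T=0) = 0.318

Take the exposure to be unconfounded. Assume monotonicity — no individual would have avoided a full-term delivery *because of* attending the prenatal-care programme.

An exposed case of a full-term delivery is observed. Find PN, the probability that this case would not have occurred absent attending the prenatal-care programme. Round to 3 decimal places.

PN ≈ 0.522

Let p₁ = 0.665, p₀ = 0.318.
Under exogeneity and monotonicity, PN = (p₁ − p₀) / p₁.
PN = (0.665 − 0.318) / 0.665 = 0.347 / 0.665 ≈ 0.5218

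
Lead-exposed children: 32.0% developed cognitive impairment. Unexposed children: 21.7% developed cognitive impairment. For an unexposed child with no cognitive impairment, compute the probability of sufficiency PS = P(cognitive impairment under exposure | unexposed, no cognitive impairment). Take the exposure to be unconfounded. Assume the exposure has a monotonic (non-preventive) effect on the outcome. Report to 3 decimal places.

p₁ = 0.32, p₀ = 0.217.
Under exogeneity and monotonicity, PS = (p₁ − p₀) / (1 − p₀).
PS = (0.32 − 0.217) / (1 − 0.217) = 0.103 / 0.783 ≈ 0.1315

PS ≈ 0.132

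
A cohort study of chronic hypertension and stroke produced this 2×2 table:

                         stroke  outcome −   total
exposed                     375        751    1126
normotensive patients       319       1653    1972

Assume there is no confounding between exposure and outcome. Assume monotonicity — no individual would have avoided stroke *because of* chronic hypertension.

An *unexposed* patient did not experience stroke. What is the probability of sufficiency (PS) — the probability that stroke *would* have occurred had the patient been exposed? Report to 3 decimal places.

PS ≈ 0.204

p₁ = P(outcome | exposed) = 375/1126 = 0.33304
p₀ = P(outcome | unexposed) = 319/1972 = 0.16176
Under exogeneity and monotonicity, PS = (p₁ − p₀)/(1 − p₀).
PS = (0.33304 − 0.16176) / 0.83824 ≈ 0.2043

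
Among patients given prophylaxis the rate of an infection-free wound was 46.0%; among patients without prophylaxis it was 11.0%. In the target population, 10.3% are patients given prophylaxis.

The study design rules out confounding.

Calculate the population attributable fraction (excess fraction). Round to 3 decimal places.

PAF ≈ 0.247

p₁ = 0.46, p₀ = 0.11.
Overall risk P(Y=1) = π·p₁ + (1−π)·p₀ = 0.103×0.46 + 0.897×0.11 = 0.14605.
Under exogeneity, PAF = [P(Y=1) − p₀] / P(Y=1).
PAF = (0.14605 − 0.11) / 0.14605 ≈ 0.2468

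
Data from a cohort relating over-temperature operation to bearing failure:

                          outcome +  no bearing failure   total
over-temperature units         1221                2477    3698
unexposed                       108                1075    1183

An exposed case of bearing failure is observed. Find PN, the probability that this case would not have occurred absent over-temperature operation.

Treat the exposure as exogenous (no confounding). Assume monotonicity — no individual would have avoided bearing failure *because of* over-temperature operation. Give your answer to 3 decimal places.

PN ≈ 0.724

p₁ = P(outcome | exposed) = 1221/3698 = 0.33018
p₀ = P(outcome | unexposed) = 108/1183 = 0.091293
Under exogeneity and monotonicity, PN = (p₁ − p₀)/p₁.
PN = (0.33018 − 0.091293) / 0.33018 ≈ 0.7235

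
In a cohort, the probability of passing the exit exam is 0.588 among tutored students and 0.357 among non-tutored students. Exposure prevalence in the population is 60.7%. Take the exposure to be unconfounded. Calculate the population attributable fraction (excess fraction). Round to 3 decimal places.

PAF ≈ 0.282

Let p₁ = 0.588, p₀ = 0.357.
Overall risk P(Y=1) = π·p₁ + (1−π)·p₀ = 0.607×0.588 + 0.393×0.357 = 0.49722.
Under exogeneity, PAF = [P(Y=1) − p₀] / P(Y=1).
PAF = (0.49722 − 0.357) / 0.49722 ≈ 0.2820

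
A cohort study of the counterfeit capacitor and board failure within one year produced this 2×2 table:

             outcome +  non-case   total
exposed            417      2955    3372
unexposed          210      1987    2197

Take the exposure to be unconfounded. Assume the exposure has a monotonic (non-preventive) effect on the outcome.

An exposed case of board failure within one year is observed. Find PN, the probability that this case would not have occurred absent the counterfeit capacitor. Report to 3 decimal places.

PN ≈ 0.227

p₁ = P(outcome | exposed) = 417/3372 = 0.12367
p₀ = P(outcome | unexposed) = 210/2197 = 0.095585
Under exogeneity and monotonicity, PN = (p₁ − p₀)/p₁.
PN = (0.12367 − 0.095585) / 0.12367 ≈ 0.2271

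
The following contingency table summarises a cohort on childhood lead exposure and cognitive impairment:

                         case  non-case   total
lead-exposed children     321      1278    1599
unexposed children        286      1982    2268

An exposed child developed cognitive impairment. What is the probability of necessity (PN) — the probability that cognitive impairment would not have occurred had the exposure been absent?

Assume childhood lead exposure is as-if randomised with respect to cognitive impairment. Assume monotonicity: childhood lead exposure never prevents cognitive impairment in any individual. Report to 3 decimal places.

PN ≈ 0.372

p₁ = P(outcome | exposed) = 321/1599 = 0.20075
p₀ = P(outcome | unexposed) = 286/2268 = 0.1261
Under exogeneity and monotonicity, PN = (p₁ − p₀)/p₁.
PN = (0.20075 − 0.1261) / 0.20075 ≈ 0.3718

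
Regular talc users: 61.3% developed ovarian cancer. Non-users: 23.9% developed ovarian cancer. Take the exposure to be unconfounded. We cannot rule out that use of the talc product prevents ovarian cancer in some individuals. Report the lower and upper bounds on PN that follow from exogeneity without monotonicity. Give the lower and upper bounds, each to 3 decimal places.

0.610 ≤ PN ≤ 1.000

p₁ = 0.613, p₀ = 0.239.
Under exogeneity alone the bounds on PN are max{0,(p₁−p₀)/p₁} ≤ PN ≤ min{1,(1−p₀)/p₁}.
  lower = (p₁ − p₀)/p₁ = 0.374 / 0.613 ≈ 0.6101
  upper = min{1, (1 − p₀)/p₁} = 0.761 / 0.613 ≈ 1.2414 → capped at 1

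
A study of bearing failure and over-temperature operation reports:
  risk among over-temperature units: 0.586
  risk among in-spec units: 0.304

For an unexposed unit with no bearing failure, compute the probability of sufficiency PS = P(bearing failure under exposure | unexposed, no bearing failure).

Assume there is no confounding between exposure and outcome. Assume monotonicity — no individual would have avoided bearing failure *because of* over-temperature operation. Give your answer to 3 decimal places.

Let p₁ = 0.586, p₀ = 0.304.
Under exogeneity and monotonicity, PS = (p₁ − p₀) / (1 − p₀).
PS = (0.586 − 0.304) / (1 − 0.304) = 0.282 / 0.696 ≈ 0.4052

PS ≈ 0.405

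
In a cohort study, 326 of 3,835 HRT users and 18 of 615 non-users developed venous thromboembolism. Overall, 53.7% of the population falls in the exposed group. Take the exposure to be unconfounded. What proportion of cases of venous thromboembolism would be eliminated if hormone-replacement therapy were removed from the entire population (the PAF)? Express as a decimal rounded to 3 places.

p₁ = P(outcome | exposed) = 326/3835 = 0.085007
p₀ = P(outcome | unexposed) = 18/615 = 0.029268
Overall risk P(Y=1) = π·p₁ + (1−π)·p₀ = 0.537×0.085007 + 0.463×0.029268 = 0.0592.
Under exogeneity, PAF = [P(Y=1) − p₀] / P(Y=1).
PAF = (0.0592 − 0.029268) / 0.0592 ≈ 0.5056

PAF ≈ 0.506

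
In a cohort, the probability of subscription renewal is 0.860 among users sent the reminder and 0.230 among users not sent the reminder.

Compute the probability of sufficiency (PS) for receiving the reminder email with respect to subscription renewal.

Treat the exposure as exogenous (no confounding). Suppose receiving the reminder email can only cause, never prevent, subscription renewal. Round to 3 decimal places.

Let p₁ = 0.86, p₀ = 0.23.
Under exogeneity and monotonicity, PS = (p₁ − p₀) / (1 − p₀).
PS = (0.86 − 0.23) / (1 − 0.23) = 0.63 / 0.77 ≈ 0.8182

PS ≈ 0.818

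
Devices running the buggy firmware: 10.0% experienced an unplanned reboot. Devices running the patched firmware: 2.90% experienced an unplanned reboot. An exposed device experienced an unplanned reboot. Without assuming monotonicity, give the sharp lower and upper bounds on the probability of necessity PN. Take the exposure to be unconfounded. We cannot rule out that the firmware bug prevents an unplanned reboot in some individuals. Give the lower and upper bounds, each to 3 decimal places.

p₁ = 0.1, p₀ = 0.029.
Under exogeneity alone the bounds on PN are max{0,(p₁−p₀)/p₁} ≤ PN ≤ min{1,(1−p₀)/p₁}.
  lower = (p₁ − p₀)/p₁ = 0.071 / 0.1 ≈ 0.7100
  upper = min{1, (1 − p₀)/p₁} = 0.971 / 0.1 ≈ 9.7100 → capped at 1

0.710 ≤ PN ≤ 1.000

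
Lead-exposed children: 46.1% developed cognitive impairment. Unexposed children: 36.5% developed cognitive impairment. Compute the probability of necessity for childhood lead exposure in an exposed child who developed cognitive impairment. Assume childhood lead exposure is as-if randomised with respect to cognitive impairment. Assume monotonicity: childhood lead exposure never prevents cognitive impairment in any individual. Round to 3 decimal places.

p₁ = 0.461, p₀ = 0.365.
Under exogeneity and monotonicity, PN = (p₁ − p₀) / p₁.
PN = (0.461 − 0.365) / 0.461 = 0.096 / 0.461 ≈ 0.2082

PN ≈ 0.208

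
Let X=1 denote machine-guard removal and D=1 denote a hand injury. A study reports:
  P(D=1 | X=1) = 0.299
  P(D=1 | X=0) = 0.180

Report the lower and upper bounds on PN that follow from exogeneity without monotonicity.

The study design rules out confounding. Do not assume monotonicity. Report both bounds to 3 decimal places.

0.398 ≤ PN ≤ 1.000

Let p₁ = 0.299, p₀ = 0.18.
Under exogeneity alone the bounds on PN are max{0,(p₁−p₀)/p₁} ≤ PN ≤ min{1,(1−p₀)/p₁}.
  lower = (p₁ − p₀)/p₁ = 0.119 / 0.299 ≈ 0.3980
  upper = min{1, (1 − p₀)/p₁} = 0.82 / 0.299 ≈ 2.7425 → capped at 1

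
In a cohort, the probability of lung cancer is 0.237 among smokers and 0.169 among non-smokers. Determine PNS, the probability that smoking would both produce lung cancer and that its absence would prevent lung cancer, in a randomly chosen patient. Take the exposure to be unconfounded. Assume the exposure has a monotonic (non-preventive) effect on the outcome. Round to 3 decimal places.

PNS ≈ 0.068

Let p₁ = 0.237, p₀ = 0.169.
Under exogeneity and monotonicity, PNS = p₁ − p₀.
PNS = 0.237 − 0.169 = 0.068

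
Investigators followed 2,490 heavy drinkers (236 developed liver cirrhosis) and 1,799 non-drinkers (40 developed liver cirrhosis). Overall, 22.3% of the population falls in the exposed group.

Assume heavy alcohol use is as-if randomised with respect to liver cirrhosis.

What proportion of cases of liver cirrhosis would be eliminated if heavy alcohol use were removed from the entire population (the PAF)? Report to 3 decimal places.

p₁ = P(outcome | exposed) = 236/2490 = 0.094779
p₀ = P(outcome | unexposed) = 40/1799 = 0.022235
Overall risk P(Y=1) = π·p₁ + (1−π)·p₀ = 0.223×0.094779 + 0.777×0.022235 = 0.038412.
Under exogeneity, PAF = [P(Y=1) − p₀] / P(Y=1).
PAF = (0.038412 − 0.022235) / 0.038412 ≈ 0.4212

PAF ≈ 0.421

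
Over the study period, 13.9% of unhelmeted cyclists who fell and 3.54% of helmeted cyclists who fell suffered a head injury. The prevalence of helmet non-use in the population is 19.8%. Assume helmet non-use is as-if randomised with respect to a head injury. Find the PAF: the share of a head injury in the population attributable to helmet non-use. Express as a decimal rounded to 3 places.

p₁ = 0.139, p₀ = 0.0354.
Overall risk P(Y=1) = π·p₁ + (1−π)·p₀ = 0.198×0.139 + 0.802×0.0354 = 0.055913.
Under exogeneity, PAF = [P(Y=1) − p₀] / P(Y=1).
PAF = (0.055913 − 0.0354) / 0.055913 ≈ 0.3669

PAF ≈ 0.367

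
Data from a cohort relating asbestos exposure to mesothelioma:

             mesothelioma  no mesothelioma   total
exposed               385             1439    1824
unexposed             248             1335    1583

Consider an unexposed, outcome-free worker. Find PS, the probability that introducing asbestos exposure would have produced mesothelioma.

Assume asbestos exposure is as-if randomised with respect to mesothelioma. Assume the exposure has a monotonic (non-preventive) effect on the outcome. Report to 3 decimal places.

PS ≈ 0.065

p₁ = P(outcome | exposed) = 385/1824 = 0.21107
p₀ = P(outcome | unexposed) = 248/1583 = 0.15666
Under exogeneity and monotonicity, PS = (p₁ − p₀) / (1 − p₀).
PS = (0.21107 − 0.15666) / (1 − 0.15666) = 0.05441 / 0.84334 ≈ 0.0645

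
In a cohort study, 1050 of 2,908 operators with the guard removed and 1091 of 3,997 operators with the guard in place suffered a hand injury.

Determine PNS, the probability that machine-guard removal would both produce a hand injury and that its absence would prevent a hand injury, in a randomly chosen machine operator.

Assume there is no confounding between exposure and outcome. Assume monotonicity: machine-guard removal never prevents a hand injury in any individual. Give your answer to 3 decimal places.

p₁ = P(outcome | exposed) = 1050/2908 = 0.36107
p₀ = P(outcome | unexposed) = 1091/3997 = 0.27295
Under exogeneity and monotonicity, PNS = p₁ − p₀.
PNS = 0.36107 − 0.27295 = 0.088118

PNS ≈ 0.088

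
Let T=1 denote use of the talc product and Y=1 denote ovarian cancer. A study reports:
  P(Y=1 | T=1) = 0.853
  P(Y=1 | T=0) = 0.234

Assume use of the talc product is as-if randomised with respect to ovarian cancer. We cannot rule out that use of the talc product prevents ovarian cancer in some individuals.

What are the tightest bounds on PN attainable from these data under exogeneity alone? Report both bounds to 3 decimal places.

Let p₁ = 0.853, p₀ = 0.234.
Under exogeneity alone the bounds on PN are max{0,(p₁−p₀)/p₁} ≤ PN ≤ min{1,(1−p₀)/p₁}.
  lower = (p₁ − p₀)/p₁ = 0.619 / 0.853 ≈ 0.7257
  upper = min{1, (1 − p₀)/p₁} = 0.766 / 0.853 ≈ 0.8980

0.726 ≤ PN ≤ 0.898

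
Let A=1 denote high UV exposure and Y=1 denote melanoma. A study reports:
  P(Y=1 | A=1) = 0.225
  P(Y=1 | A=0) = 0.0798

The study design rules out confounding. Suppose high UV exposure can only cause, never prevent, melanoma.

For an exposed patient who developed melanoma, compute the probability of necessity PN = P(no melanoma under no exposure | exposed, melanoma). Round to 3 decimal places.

Let p₁ = 0.225, p₀ = 0.0798.
Under exogeneity and monotonicity, PN = (p₁ − p₀) / p₁.
PN = (0.225 − 0.0798) / 0.225 = 0.1452 / 0.225 ≈ 0.6453

PN ≈ 0.645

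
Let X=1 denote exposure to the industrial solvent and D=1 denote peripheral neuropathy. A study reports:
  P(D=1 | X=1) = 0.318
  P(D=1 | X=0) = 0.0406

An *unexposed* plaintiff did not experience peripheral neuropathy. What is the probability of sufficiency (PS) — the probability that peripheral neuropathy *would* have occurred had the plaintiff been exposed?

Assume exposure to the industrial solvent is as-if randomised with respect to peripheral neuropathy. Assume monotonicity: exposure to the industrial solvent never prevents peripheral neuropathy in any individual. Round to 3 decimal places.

PS ≈ 0.289

Let p₁ = 0.318, p₀ = 0.0406.
Under exogeneity and monotonicity, PS = (p₁ − p₀) / (1 − p₀).
PS = (0.318 − 0.0406) / (1 − 0.0406) = 0.2774 / 0.9594 ≈ 0.2891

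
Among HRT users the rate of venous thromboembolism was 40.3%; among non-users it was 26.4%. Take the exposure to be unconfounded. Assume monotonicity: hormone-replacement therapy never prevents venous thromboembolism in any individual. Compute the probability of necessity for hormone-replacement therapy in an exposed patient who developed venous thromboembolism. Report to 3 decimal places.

PN ≈ 0.345

p₁ = 0.403, p₀ = 0.264.
Under exogeneity and monotonicity, PN = (p₁ − p₀) / p₁.
PN = (0.403 − 0.264) / 0.403 = 0.139 / 0.403 ≈ 0.3449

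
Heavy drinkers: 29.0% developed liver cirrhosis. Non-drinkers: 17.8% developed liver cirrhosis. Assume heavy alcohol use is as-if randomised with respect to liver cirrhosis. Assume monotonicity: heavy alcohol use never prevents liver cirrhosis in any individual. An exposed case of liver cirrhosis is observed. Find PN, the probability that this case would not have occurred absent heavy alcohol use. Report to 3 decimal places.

PN ≈ 0.386

p₁ = 0.29, p₀ = 0.178.
Under exogeneity and monotonicity, PN = (p₁ − p₀) / p₁.
PN = (0.29 − 0.178) / 0.29 = 0.112 / 0.29 ≈ 0.3862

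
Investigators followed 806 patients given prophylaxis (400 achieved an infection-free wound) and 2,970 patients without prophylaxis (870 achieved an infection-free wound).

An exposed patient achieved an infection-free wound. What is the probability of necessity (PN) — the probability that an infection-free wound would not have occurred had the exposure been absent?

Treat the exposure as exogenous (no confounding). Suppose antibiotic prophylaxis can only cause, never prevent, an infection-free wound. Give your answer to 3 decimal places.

p₁ = P(outcome | exposed) = 400/806 = 0.49628
p₀ = P(outcome | unexposed) = 870/2970 = 0.29293
Under exogeneity and monotonicity, PN = (p₁ − p₀) / p₁.
PN = (0.49628 − 0.29293) / 0.49628 = 0.20335 / 0.49628 ≈ 0.4097

PN ≈ 0.410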